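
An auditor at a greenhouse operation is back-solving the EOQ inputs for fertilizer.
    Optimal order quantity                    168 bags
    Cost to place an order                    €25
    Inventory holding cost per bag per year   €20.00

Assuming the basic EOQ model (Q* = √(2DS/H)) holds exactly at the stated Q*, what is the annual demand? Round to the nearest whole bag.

11,290 bags per year

Since Q* = (2DS/H)^½, squaring gives Q*²·H = 2DS.
D = Q²H / (2S) = 168² × 20 / (2 × 25) = 11,289.60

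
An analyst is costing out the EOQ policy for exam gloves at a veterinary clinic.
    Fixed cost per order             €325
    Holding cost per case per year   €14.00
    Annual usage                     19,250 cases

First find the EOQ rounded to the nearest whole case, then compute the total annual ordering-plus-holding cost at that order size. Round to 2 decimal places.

€13,235.37

2DS/H = 2·19,250·325/14 = 893,750.00
EOQ = √893,750.00 ≈ 945.38 → Q = 945 cases
Orders/yr = 19,250/945 = 20.370; ordering cost = 20.370 × €325 = €6,620.37
Average inventory = 945/2 = 472.5; holding cost = 472.5 × €14 = €6,615.00
Total = €6,620.37 + €6,615.00 = €13,235.37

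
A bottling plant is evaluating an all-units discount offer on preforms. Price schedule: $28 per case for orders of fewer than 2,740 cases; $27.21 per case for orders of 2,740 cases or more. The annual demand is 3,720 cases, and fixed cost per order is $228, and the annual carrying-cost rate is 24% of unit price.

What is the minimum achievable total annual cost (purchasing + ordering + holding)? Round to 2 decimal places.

$107,536.28

H₁ = 24%×$28 = $6.7200;  H₂ = 24%×$27.21 = $6.5304
EOQ₁ = √(2×3,720×228/6.7200) = 502.42  (< 2,740, feasible at tier 1)
EOQ₂ = √(2×3,720×228/6.5304) = 509.66  (< 2,740 → use Q = 2,740 at tier-2 price)
TC(tier 1 (EOQ₁), Q≈502.4) = $107,536.28
TC(tier 2, Q≈2,740.0) = $110,477.40
Minimum at tier 1 (EOQ₁): $107,536.28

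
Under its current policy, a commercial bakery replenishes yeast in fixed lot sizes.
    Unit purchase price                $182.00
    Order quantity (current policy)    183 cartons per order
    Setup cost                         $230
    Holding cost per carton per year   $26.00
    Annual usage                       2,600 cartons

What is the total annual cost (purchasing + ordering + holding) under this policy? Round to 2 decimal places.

Orders/yr = 2,600/183 = 14.208; ordering cost = 14.208 × $230 = $3,267.76
Average inventory = 183/2 = 91.5; holding cost = 91.5 × $26 = $2,379.00
Purchase cost = D·C = 2,600 × 182 = $473,200.00
Total = $3,267.76 + $2,379.00 + $473,200.00 = $478,846.76

$478,846.76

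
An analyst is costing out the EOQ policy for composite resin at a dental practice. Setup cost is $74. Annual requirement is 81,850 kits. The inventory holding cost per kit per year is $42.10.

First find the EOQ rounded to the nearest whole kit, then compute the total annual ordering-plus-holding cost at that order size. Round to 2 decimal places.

$22,582.99

Q* = √(2·D·S / H) = √(2·81,850·74 / 42.1) = √287,738.7 ≈ 536.41 → Q = 536 kits
Orders/yr = 81,850/536 = 152.705; ordering cost = 152.705 × $74 = $11,300.19
Average inventory = 536/2 = 268; holding cost = 268 × $42.1 = $11,282.80
Total = $11,300.19 + $11,282.80 = $22,582.99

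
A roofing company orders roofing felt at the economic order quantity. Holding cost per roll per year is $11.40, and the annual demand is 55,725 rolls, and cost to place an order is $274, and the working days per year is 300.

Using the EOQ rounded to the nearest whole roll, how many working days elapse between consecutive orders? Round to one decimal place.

8.8 days

Q* = √(2·D·S / H) = √(2·55,725·274 / 11.4) = √2,678,710.5 ≈ 1,636.68 → Q = 1,637 rolls
Days between orders = 300 / (D/Q) = 300 / 34.041 ≈ 8.813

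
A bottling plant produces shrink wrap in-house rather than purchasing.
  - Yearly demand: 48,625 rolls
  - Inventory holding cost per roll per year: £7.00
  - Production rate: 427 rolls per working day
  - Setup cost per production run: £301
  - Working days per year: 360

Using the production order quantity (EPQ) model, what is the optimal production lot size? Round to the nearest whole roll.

2,473 rolls

d = 48,625/360 = 135.0694 rolls/day;  effective holding cost H(1 − d/p) = 7·(1 − 135.0694/427) = 4.78575
Q* = √(2DS / H_eff) = √(2·48,625·301 / 4.78575) ≈ 2,473.17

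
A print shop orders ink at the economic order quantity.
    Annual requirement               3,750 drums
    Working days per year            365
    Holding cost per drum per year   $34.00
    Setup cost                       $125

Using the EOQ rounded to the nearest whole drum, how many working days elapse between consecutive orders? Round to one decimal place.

Q* = √(2·D·S / H) = √(2·3,750·125 / 34) = √27,573.5 ≈ 166.05 → Q = 166 drums
Days between orders = 365 / (D/Q) = 365 / 22.590 ≈ 16.157

16.2 days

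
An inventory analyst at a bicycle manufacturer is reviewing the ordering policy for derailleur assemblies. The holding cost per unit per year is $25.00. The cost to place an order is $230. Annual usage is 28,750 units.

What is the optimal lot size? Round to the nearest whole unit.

Optimal lot size Q* = (2 × 28,750 × $230 / $25)^½ ≈ 727.32

727 units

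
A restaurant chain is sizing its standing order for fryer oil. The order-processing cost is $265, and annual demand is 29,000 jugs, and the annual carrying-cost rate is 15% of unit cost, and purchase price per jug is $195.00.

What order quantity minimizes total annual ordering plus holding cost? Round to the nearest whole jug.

H = i·C = 0.15 × $195 = $29.2500 per jug-year
Q* = √(2·D·S / H) = √(2·29,000·265 / 29.25) = √525,470.1 ≈ 724.89

725 jugs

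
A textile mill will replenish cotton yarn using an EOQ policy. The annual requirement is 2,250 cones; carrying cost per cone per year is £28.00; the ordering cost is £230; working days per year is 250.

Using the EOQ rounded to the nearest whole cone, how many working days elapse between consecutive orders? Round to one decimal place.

21.3 days

EOQ = √(2DS/H) = √(2 × 2,250 × 230 / 28)
    = √(36,964.29) ≈ 192.26 → Q = 192 cones
T = Q/D × 250 days = 192/2,250 × 250 = 21.333 days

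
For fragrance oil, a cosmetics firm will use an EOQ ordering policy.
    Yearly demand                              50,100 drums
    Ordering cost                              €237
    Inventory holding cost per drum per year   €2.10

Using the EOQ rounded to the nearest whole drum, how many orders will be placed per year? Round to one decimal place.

EOQ = √(2DS/H) = √(2 × 50,100 × 237 / 2.1)
    = √(11,308,285.71) ≈ 3,362.78 → Q = 3,363
Orders per year = D/Q = 50,100 / 3,363 = 14.897

14.9 orders per year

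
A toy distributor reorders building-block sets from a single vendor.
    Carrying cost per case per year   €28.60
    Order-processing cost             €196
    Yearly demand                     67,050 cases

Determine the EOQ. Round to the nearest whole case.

Optimal lot size Q* = (2 × 67,050 × €196 / €28.6)^½ ≈ 958.65

959 cases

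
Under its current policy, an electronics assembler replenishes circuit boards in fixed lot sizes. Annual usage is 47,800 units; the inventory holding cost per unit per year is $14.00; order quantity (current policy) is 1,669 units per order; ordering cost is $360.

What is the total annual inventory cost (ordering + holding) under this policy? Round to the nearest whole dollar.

$21,993

Ordering: D/Q × S = 47,800/1,669 × $360 = $10,310.37
Holding:  Q/2 × H = 1,669/2 × $14 = $11,683.00
Total = $10,310.37 + $11,683.00 = $21,993.37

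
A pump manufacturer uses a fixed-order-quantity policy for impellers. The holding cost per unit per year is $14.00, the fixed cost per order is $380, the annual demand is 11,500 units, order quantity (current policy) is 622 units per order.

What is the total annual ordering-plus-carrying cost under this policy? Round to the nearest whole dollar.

$11,380

Annual ordering cost = (D/Q)·S = (11,500/622) × 380 = $7,025.72
Annual holding cost  = (Q/2)·H = (622/2) × 14 = $4,354.00
Total = $7,025.72 + $4,354.00 = $11,379.72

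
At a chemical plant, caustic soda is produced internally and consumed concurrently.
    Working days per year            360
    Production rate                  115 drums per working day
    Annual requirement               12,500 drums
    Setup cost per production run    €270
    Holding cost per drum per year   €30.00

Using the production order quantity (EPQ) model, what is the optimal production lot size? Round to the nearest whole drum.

568 drums

d = 12,500/360 = 34.7222 drums/day;  effective holding cost H(1 − d/p) = 30·(1 − 34.7222/115) = 20.94203
Q* = √(2DS / H_eff) = √(2·12,500·270 / 20.94203) ≈ 567.73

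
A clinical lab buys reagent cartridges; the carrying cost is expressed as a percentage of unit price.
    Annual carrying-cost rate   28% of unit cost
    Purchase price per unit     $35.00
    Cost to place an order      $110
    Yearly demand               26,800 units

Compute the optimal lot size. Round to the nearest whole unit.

Holding cost per unit per year: H = 28% × $35 = $9.8000
Q* = √(2·D·S / H) = √(2·26,800·110 / 9.8) = √601,632.7 ≈ 775.65

776 units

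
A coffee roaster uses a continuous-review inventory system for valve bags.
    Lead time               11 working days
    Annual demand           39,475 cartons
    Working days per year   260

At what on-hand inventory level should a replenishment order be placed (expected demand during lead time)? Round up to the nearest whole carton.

Daily demand d = 39,475 / 260 = 151.827 cartons/day
Demand during lead time = 151.827 × 11 = 1,670.10
Reorder point = 1,670.10 → round up

1,671 cartons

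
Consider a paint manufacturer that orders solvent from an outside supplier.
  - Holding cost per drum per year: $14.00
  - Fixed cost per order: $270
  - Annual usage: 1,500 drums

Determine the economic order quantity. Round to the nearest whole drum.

EOQ = √(2DS/H) = √(2 × 1,500 × 270 / 14)
    = √(57,857.14) ≈ 240.54

241 drums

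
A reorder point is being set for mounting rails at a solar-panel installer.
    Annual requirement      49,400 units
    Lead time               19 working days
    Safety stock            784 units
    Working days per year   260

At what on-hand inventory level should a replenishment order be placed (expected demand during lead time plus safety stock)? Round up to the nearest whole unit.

Daily demand d = 49,400 / 260 = 190.000 units/day
Demand during lead time = 190.000 × 19 = 3,610.00
Reorder point = 3,610.00 + 784 = 4,394.00 → round up

4,394 units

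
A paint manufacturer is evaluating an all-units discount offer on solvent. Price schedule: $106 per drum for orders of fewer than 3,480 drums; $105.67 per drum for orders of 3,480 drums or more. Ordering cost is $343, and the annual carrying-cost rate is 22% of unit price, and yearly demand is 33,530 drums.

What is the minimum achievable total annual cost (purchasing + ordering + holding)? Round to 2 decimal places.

H₁ = 22%×$106 = $23.3200;  H₂ = 22%×$105.67 = $23.2474
EOQ₁ = √(2×33,530×343/23.3200) = 993.15  (< 3,480, feasible at tier 1)
EOQ₂ = √(2×33,530×343/23.2474) = 994.70  (< 3,480 → use Q = 3,480 at tier-2 price)
TC(tier 1 (EOQ₁), Q≈993.1) = $3,577,340.24
TC(tier 2, Q≈3,480.0) = $3,586,870.40
Minimum at tier 1 (EOQ₁): $3,577,340.24

$3,577,340.24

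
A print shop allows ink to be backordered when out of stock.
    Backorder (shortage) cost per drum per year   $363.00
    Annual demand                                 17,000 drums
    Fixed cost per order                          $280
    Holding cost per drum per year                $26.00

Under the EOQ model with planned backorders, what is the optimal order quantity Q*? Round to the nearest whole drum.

Q* = √(2DS/H) · √((H + b)/b)
   = √(2 × 17,000 × 280 / 26) · √((26 + 363) / 363)
   = 605.106 × 1.0352 ≈ 626.40

626 drums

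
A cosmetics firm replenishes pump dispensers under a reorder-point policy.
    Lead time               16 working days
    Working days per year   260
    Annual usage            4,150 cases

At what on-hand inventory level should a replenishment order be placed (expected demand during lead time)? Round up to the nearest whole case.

Daily demand d = 4,150 / 260 = 15.962 cases/day
Demand during lead time = 15.962 × 16 = 255.38
Reorder point = 255.38 → round up

256 cases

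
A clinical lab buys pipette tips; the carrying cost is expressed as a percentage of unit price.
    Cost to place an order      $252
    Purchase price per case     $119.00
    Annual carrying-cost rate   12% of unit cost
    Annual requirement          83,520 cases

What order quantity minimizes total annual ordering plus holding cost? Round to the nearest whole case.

1,717 cases

Holding cost per case per year: H = 12% × $119 = $14.2800
Q* = √(2·D·S / H) = √(2·83,520·252 / 14.28) = √2,947,764.7 ≈ 1,716.91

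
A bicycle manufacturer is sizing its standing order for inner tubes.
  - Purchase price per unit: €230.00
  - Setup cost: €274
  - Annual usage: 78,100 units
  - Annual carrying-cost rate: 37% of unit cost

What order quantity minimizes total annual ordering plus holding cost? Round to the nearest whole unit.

709 units

H = i·C = 0.37 × €230 = €85.1000 per unit-year
EOQ = √(2DS/H) = √(2 × 78,100 × 274 / 85.1)
    = √(502,923.62) ≈ 709.17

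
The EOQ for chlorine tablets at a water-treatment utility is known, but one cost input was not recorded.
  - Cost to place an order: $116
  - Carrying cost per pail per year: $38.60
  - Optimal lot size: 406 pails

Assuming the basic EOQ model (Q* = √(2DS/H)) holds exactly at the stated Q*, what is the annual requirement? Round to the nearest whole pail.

27,425 pails per year

EOQ relation: Q² = 2DS/H, so rearrange for the unknown.
D = Q²H / (2S) = 406² × 38.6 / (2 × 116) = 27,425.30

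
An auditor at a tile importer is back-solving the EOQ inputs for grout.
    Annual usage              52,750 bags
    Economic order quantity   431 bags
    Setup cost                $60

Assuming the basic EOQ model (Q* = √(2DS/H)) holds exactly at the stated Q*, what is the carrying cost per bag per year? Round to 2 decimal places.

Since Q* = (2DS/H)^½, squaring gives Q*²·H = 2DS.
H = 2DS / Q² = 2 × 52,750 × 60 / 431² = 34.0760

$34.08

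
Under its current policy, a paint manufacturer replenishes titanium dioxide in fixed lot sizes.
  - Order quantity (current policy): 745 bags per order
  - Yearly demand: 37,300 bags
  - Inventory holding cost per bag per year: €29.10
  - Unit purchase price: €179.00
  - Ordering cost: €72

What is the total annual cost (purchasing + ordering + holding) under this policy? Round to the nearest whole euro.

Orders/yr = 37,300/745 = 50.067; ordering cost = 50.067 × €72 = €3,604.83
Average inventory = 745/2 = 372.5; holding cost = 372.5 × €29.1 = €10,839.75
Purchase cost = D·C = 37,300 × 179 = €6,676,700.00
Total = €3,604.83 + €10,839.75 + €6,676,700.00 = €6,691,144.58

€6,691,145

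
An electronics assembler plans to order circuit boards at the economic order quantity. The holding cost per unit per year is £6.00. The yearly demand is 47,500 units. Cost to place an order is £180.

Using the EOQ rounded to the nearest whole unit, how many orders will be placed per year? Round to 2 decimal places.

28.14 orders per year

Optimal lot size Q* = (2 × 47,500 × £180 / £6)^½ ≈ 1,688.19 → Q = 1,688
Orders per year = D/Q = 47,500 / 1,688 = 28.140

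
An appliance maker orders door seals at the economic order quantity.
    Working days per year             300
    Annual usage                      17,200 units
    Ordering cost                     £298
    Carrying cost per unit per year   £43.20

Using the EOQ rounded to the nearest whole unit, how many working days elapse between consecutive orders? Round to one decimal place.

8.5 days

EOQ = √(2DS/H) = √(2 × 17,200 × 298 / 43.2)
    = √(237,296.30) ≈ 487.13 → Q = 487 units
Cycle time = (working days × Q)/D = (300 × 487) / 17,200 = 8.494 days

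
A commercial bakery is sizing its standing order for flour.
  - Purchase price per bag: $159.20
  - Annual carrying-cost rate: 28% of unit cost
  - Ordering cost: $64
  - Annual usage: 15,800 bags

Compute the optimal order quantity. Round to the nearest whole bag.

213 bags

Holding cost per bag per year: H = 28% × $159.2 = $44.5760
Q* = √(2·D·S / H) = √(2·15,800·64 / 44.576) = √45,369.7 ≈ 213.00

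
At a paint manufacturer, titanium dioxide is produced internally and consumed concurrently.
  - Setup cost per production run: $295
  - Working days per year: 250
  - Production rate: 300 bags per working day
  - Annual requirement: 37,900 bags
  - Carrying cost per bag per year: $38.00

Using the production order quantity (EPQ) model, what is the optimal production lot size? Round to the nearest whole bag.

Daily demand d = 37,900/250 = 151.600; p = 300; 1 − d/p = 0.49467
EPQ = √(2DS / (H(1 − d/p)))
    = √(2 × 37,900 × 295 / (38 × 0.49467)) ≈ 1,090.68

1,091 bags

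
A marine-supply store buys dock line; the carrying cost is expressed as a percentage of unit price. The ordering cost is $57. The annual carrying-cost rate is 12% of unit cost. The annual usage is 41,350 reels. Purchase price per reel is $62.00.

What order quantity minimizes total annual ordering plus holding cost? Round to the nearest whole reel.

796 reels

Holding cost per reel per year: H = 12% × $62 = $7.4400
Optimal lot size Q* = (2 × 41,350 × $57 / $7.44)^½ ≈ 795.98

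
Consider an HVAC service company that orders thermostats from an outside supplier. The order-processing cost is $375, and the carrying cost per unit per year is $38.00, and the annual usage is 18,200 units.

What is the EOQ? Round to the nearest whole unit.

599 units

Optimal lot size Q* = (2 × 18,200 × $375 / $38)^½ ≈ 599.34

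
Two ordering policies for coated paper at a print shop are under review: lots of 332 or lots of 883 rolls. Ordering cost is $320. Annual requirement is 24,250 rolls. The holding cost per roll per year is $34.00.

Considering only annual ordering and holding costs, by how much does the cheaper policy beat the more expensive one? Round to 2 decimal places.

For each Q, cost = (D/Q)·S + (Q/2)·H.
TC(332) = (24,250/332)×320 + (332/2)×34 = $29,017.49
TC(883) = (24,250/883)×320 + (883/2)×34 = $23,799.22
Lots of 883 are cheaper by $5,218.27.

$5,218.27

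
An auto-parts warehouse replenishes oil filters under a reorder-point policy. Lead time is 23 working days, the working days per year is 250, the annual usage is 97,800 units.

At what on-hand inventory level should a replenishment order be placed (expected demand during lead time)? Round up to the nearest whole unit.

8,998 units

Daily demand d = 97,800 / 250 = 391.200 units/day
Demand during lead time = 391.200 × 23 = 8,997.60
Reorder point = 8,997.60 → round up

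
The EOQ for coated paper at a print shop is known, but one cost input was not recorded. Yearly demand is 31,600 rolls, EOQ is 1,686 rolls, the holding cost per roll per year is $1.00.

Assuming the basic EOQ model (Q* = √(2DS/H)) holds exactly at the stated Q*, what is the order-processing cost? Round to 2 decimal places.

From Q* = √(2DS/H) ⇒ Q*² = 2DS/H.
S = Q²H / (2D) = 1,686² × 1 / (2 × 31,600) = 44.9778

$44.98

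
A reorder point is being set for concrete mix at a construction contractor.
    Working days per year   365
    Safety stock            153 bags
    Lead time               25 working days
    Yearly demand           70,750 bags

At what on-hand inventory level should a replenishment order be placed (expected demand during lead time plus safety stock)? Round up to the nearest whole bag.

Daily demand d = 70,750 / 365 = 193.836 bags/day
Demand during lead time = 193.836 × 25 = 4,845.89
Reorder point = 4,845.89 + 153 = 4,998.89 → round up

4,999 bags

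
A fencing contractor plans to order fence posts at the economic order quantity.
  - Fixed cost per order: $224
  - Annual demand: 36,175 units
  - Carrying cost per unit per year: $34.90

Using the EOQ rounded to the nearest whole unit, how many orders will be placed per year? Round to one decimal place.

53.1 orders per year

Q* = √(2·D·S / H) = √(2·36,175·224 / 34.9) = √464,366.8 ≈ 681.44 → Q = 681
Orders per year = D/Q = 36,175 / 681 = 53.120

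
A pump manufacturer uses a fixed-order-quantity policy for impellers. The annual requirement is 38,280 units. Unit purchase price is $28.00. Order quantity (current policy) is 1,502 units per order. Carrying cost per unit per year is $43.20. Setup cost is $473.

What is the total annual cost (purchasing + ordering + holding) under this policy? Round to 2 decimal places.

$1,116,338.09

Ordering: D/Q × S = 38,280/1,502 × $473 = $12,054.89
Holding:  Q/2 × H = 1,502/2 × $43.2 = $32,443.20
Purchase cost = D·C = 38,280 × 28 = $1,071,840.00
Total = $12,054.89 + $32,443.20 + $1,071,840.00 = $1,116,338.09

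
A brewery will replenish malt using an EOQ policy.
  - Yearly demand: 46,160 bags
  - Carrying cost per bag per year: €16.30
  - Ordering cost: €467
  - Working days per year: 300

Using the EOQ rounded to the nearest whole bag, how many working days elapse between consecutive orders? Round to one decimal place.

10.6 days

EOQ = √(2DS/H) = √(2 × 46,160 × 467 / 16.3)
    = √(2,644,996.32) ≈ 1,626.34 → Q = 1,626 bags
Days between orders = 300 / (D/Q) = 300 / 28.389 ≈ 10.568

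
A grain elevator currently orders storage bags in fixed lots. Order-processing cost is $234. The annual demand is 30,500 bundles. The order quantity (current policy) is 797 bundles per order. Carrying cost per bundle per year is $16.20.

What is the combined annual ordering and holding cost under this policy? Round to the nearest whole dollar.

Ordering: D/Q × S = 30,500/797 × $234 = $8,954.83
Holding:  Q/2 × H = 797/2 × $16.2 = $6,455.70
Total = $8,954.83 + $6,455.70 = $15,410.53

$15,411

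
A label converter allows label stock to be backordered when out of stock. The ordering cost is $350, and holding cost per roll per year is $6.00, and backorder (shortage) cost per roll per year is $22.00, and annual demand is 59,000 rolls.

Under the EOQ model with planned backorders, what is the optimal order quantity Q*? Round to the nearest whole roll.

2,960 rolls

Q* = √(2DS/H) · √((H + b)/b)
   = √(2 × 59,000 × 350 / 6) · √((6 + 22) / 22)
   = 2,623.611 × 1.1282 ≈ 2,959.83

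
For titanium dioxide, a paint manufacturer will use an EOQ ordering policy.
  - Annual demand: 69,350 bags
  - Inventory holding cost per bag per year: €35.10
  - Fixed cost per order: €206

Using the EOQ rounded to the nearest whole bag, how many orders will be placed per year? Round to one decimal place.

76.9 orders per year

2DS/H = 2·69,350·206/35.1 = 814,022.79
EOQ = √814,022.79 ≈ 902.23 → Q = 902
N = D/Q = 69,350/902 ≈ 76.885 orders/yr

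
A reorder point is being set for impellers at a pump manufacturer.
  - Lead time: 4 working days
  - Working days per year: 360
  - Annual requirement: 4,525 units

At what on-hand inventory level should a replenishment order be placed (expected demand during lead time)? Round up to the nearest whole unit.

Daily demand d = 4,525 / 360 = 12.569 units/day
Demand during lead time = 12.569 × 4 = 50.28
Reorder point = 50.28 → round up

51 units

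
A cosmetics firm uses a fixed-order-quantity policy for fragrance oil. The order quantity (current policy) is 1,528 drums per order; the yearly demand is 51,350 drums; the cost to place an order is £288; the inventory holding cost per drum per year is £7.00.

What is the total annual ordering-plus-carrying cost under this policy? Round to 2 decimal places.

Annual ordering cost = (D/Q)·S = (51,350/1,528) × 288 = £9,678.53
Annual holding cost  = (Q/2)·H = (1,528/2) × 7 = £5,348.00
Total = £9,678.53 + £5,348.00 = £15,026.53

£15,026.53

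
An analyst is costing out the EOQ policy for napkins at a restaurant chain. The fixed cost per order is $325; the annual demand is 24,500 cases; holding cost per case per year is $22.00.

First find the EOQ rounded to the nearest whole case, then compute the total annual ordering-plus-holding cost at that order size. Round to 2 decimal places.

EOQ = √(2DS/H) = √(2 × 24,500 × 325 / 22)
    = √(723,863.64) ≈ 850.80 → Q = 851 cases
Orders/yr = 24,500/851 = 28.790; ordering cost = 28.790 × $325 = $9,356.64
Average inventory = 851/2 = 425.5; holding cost = 425.5 × $22 = $9,361.00
Total = $9,356.64 + $9,361.00 = $18,717.64

$18,717.64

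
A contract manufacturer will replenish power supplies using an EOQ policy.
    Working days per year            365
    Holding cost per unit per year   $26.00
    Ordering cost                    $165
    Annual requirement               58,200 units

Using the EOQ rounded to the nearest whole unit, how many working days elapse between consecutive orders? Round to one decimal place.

5.4 days

Optimal lot size Q* = (2 × 58,200 × $165 / $26)^½ ≈ 859.47 → Q = 859 units
Cycle time = (working days × Q)/D = (365 × 859) / 58,200 = 5.387 days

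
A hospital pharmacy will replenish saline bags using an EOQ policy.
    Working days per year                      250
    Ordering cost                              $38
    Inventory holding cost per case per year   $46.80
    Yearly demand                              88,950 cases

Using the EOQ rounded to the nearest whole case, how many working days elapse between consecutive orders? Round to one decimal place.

Optimal lot size Q* = (2 × 88,950 × $38 / $46.8)^½ ≈ 380.06 → Q = 380 cases
Cycle time = (working days × Q)/D = (250 × 380) / 88,950 = 1.068 days

1.1 days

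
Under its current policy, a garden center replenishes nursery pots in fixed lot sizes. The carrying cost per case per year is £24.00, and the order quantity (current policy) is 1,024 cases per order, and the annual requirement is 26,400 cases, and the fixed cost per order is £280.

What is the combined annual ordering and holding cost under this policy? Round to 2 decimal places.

Annual ordering cost = (D/Q)·S = (26,400/1,024) × 280 = £7,218.75
Annual holding cost  = (Q/2)·H = (1,024/2) × 24 = £12,288.00
Total = £7,218.75 + £12,288.00 = £19,506.75

£19,506.75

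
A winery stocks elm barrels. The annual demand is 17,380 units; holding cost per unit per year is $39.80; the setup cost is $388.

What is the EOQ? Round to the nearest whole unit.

582 units

Optimal lot size Q* = (2 × 17,380 × $388 / $39.8)^½ ≈ 582.12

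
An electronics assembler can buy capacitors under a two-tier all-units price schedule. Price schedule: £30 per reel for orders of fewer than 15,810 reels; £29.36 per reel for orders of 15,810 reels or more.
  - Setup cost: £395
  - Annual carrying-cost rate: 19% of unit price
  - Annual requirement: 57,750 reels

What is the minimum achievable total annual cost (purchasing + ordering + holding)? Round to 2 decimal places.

£1,741,080.09

H₁ = 19%×£30 = £5.7000;  H₂ = 19%×£29.36 = £5.5784
EOQ₁ = √(2×57,750×395/5.7000) = 2,829.12  (< 15,810, feasible at tier 1)
EOQ₂ = √(2×57,750×395/5.5784) = 2,859.79  (< 15,810 → use Q = 15,810 at tier-2 price)
TC(tier 1 (EOQ₁), Q≈2,829.1) = £1,748,626.01
TC(tier 2, Q≈15,810.0) = £1,741,080.09
Minimum at tier 2: £1,741,080.09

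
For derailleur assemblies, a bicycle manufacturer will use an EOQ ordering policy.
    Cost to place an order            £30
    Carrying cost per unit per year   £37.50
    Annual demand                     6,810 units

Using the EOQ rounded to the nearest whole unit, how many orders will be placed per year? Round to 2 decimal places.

65.48 orders per year

Optimal lot size Q* = (2 × 6,810 × £30 / £37.5)^½ ≈ 104.38 → Q = 104
N = D/Q = 6,810/104 ≈ 65.481 orders/yr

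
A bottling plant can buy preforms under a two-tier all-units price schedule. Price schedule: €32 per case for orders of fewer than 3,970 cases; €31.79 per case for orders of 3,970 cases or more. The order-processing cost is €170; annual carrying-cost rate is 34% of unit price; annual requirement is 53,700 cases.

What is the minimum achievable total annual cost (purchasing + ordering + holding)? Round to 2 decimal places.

€1,730,877.57

H₁ = 34%×€32 = €10.8800;  H₂ = 34%×€31.79 = €10.8086
EOQ₁ = √(2×53,700×170/10.8800) = 1,295.42  (< 3,970, feasible at tier 1)
EOQ₂ = √(2×53,700×170/10.8086) = 1,299.70  (< 3,970 → use Q = 3,970 at tier-2 price)
TC(tier 1 (EOQ₁), Q≈1,295.4) = €1,732,494.22
TC(tier 2, Q≈3,970.0) = €1,730,877.57
Minimum at tier 2: €1,730,877.57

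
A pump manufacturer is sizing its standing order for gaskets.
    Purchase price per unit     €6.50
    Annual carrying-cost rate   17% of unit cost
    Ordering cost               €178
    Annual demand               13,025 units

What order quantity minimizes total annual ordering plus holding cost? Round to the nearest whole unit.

H = i·C = 0.17 × €6.5 = €1.1050 per unit-year
Optimal lot size Q* = (2 × 13,025 × €178 / €1.105)^½ ≈ 2,048.48

2,048 units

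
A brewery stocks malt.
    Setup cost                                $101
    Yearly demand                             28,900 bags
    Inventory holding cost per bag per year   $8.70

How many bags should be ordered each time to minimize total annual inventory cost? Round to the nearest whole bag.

EOQ = √(2DS/H) = √(2 × 28,900 × 101 / 8.7)
    = √(671,011.49) ≈ 819.15

819 bags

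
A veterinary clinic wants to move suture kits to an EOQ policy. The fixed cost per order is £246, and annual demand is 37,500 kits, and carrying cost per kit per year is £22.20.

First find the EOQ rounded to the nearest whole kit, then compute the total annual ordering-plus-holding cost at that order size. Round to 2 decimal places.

2DS/H = 2·37,500·246/22.2 = 831,081.08
EOQ = √831,081.08 ≈ 911.64 → Q = 912 kits
Annual ordering cost = (D/Q)·S = (37,500/912) × 246 = £10,115.13
Annual holding cost  = (Q/2)·H = (912/2) × 22.2 = £10,123.20
Total = £10,115.13 + £10,123.20 = £20,238.33

£20,238.33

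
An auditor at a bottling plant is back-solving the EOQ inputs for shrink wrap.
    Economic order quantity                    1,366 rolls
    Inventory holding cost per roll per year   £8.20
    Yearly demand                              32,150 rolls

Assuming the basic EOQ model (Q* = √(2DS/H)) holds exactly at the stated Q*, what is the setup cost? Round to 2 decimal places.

Since Q* = (2DS/H)^½, squaring gives Q*²·H = 2DS.
S = Q²H / (2D) = 1,366² × 8.2 / (2 × 32,150) = 237.9602

£237.96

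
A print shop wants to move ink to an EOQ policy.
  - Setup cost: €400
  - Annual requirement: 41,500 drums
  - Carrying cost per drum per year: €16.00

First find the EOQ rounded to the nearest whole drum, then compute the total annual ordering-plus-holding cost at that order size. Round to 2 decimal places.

Q* = √(2·D·S / H) = √(2·41,500·400 / 16) = √2,075,000.0 ≈ 1,440.49 → Q = 1,440 drums
Ordering: D/Q × S = 41,500/1,440 × €400 = €11,527.78
Holding:  Q/2 × H = 1,440/2 × €16 = €11,520.00
Total = €11,527.78 + €11,520.00 = €23,047.78

€23,047.78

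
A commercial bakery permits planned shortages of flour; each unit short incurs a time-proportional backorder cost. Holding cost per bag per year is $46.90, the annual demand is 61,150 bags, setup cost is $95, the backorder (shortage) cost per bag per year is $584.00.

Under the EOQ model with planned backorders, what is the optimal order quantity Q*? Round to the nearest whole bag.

517 bags

Q* = √(2DS/H) · √((H + b)/b)
   = √(2 × 61,150 × 95 / 46.9) · √((46.9 + 584) / 584)
   = 497.724 × 1.0394 ≈ 517.32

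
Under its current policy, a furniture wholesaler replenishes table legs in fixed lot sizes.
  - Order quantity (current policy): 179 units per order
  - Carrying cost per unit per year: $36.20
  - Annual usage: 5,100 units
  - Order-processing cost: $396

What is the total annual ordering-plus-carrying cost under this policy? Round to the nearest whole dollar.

$14,523

Ordering: D/Q × S = 5,100/179 × $396 = $11,282.68
Holding:  Q/2 × H = 179/2 × $36.2 = $3,239.90
Total = $11,282.68 + $3,239.90 = $14,522.58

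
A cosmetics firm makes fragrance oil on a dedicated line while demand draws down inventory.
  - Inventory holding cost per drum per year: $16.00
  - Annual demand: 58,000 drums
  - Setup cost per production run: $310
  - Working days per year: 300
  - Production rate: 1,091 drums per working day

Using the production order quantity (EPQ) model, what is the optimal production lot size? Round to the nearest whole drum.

1,653 drums

Daily demand d = 58,000/300 = 193.333; p = 1091; 1 − d/p = 0.82279
EPQ = √(2DS / (H(1 − d/p)))
    = √(2 × 58,000 × 310 / (16 × 0.82279)) ≈ 1,652.74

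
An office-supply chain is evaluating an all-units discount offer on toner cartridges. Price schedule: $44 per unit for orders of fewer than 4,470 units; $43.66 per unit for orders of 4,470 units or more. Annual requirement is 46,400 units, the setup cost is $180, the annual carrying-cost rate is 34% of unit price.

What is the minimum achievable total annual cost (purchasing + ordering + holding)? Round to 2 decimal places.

$2,057,407.97

H₁ = 34%×$44 = $14.9600;  H₂ = 34%×$43.66 = $14.8444
EOQ₁ = √(2×46,400×180/14.9600) = 1,056.68  (< 4,470, feasible at tier 1)
EOQ₂ = √(2×46,400×180/14.8444) = 1,060.79  (< 4,470 → use Q = 4,470 at tier-2 price)
TC(tier 1 (EOQ₁), Q≈1,056.7) = $2,057,407.97
TC(tier 2, Q≈4,470.0) = $2,060,869.69
Minimum at tier 1 (EOQ₁): $2,057,407.97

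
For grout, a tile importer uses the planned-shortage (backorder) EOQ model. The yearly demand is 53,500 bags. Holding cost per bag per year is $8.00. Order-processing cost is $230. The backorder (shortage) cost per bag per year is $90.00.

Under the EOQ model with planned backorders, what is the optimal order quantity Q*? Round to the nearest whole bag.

Basic EOQ = √(2·53,500·230/8) = 1,753.924
Backorder adjustment √((H+b)/b) = √((8+90)/90) = 1.0435
Q* = 1,753.924 × 1.0435 ≈ 1,830.22

1,830 bags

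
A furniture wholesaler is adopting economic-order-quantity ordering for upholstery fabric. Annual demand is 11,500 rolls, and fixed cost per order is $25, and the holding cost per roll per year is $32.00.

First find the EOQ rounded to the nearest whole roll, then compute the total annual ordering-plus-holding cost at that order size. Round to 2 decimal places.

$4,289.52

2DS/H = 2·11,500·25/32 = 17,968.75
EOQ = √17,968.75 ≈ 134.05 → Q = 134 rolls
Orders/yr = 11,500/134 = 85.821; ordering cost = 85.821 × $25 = $2,145.52
Average inventory = 134/2 = 67; holding cost = 67 × $32 = $2,144.00
Total = $2,145.52 + $2,144.00 = $4,289.52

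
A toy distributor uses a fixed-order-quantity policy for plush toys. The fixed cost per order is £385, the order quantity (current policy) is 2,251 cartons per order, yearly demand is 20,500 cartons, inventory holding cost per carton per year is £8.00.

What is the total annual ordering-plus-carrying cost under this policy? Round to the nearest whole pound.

£12,510

Annual ordering cost = (D/Q)·S = (20,500/2,251) × 385 = £3,506.22
Annual holding cost  = (Q/2)·H = (2,251/2) × 8 = £9,004.00
Total = £3,506.22 + £9,004.00 = £12,510.22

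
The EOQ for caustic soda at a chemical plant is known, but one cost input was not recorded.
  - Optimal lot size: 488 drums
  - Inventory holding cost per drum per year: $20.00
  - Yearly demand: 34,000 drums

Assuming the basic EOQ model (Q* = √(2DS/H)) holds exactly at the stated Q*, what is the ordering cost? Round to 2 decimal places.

$70.04

From Q* = √(2DS/H) ⇒ Q*² = 2DS/H.
S = Q²H / (2D) = 488² × 20 / (2 × 34,000) = 70.0424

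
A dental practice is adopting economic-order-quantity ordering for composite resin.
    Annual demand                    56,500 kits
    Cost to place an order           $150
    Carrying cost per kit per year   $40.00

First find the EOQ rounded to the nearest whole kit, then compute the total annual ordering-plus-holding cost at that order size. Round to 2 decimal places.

2DS/H = 2·56,500·150/40 = 423,750.00
EOQ = √423,750.00 ≈ 650.96 → Q = 651 kits
Annual ordering cost = (D/Q)·S = (56,500/651) × 150 = $13,018.43
Annual holding cost  = (Q/2)·H = (651/2) × 40 = $13,020.00
Total = $13,018.43 + $13,020.00 = $26,038.43

$26,038.43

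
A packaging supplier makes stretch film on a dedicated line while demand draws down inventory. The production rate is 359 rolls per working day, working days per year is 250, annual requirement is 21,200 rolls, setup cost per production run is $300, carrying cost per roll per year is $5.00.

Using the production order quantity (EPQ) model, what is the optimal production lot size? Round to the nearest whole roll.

Daily demand d = 21,200/250 = 84.800; p = 359; 1 − d/p = 0.76379
EPQ = √(2DS / (H(1 − d/p)))
    = √(2 × 21,200 × 300 / (5 × 0.76379)) ≈ 1,825.04

1,825 rolls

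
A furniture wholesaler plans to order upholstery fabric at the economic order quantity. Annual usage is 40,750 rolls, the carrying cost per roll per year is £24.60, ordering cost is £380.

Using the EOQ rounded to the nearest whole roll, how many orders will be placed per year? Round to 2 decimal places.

EOQ = √(2DS/H) = √(2 × 40,750 × 380 / 24.6)
    = √(1,258,943.09) ≈ 1,122.03 → Q = 1,122
N = D/Q = 40,750/1,122 ≈ 36.319 orders/yr

36.32 orders per year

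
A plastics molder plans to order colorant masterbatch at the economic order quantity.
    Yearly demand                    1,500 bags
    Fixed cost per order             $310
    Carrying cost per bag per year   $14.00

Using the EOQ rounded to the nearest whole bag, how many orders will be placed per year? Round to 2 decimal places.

5.81 orders per year

EOQ = √(2DS/H) = √(2 × 1,500 × 310 / 14)
    = √(66,428.57) ≈ 257.74 → Q = 258
N = D/Q = 1,500/258 ≈ 5.814 orders/yr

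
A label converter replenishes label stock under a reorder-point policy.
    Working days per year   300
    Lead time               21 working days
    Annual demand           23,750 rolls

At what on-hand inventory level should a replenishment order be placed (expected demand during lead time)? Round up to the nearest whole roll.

1,663 rolls

Daily demand d = 23,750 / 300 = 79.167 rolls/day
Demand during lead time = 79.167 × 21 = 1,662.50
Reorder point = 1,662.50 → round up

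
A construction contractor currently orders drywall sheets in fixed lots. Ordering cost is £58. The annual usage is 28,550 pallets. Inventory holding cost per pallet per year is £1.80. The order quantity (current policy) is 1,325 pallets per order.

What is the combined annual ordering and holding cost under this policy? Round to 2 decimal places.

£2,442.24

Annual ordering cost = (D/Q)·S = (28,550/1,325) × 58 = £1,249.74
Annual holding cost  = (Q/2)·H = (1,325/2) × 1.8 = £1,192.50
Total = £1,249.74 + £1,192.50 = £2,442.24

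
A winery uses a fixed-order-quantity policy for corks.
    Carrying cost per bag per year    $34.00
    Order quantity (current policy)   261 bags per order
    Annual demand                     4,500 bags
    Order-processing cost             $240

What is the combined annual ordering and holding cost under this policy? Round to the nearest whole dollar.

$8,575

Orders/yr = 4,500/261 = 17.241; ordering cost = 17.241 × $240 = $4,137.93
Average inventory = 261/2 = 130.5; holding cost = 130.5 × $34 = $4,437.00
Total = $4,137.93 + $4,437.00 = $8,574.93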